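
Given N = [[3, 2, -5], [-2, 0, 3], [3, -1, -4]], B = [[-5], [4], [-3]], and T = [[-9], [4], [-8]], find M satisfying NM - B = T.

M = [[-4], [-1], [0]]

NM = T + B = [[-14], [8], [-11]].
N is on the left of M, so left-multiply by N⁻¹: M = N⁻¹(T + B).
det N = 1; the adjugate gives N⁻¹ = [[3, 13, 6], [1, 3, 1], [2, 9, 4]].
M = N⁻¹(T + B) = [[-4], [-1], [0]].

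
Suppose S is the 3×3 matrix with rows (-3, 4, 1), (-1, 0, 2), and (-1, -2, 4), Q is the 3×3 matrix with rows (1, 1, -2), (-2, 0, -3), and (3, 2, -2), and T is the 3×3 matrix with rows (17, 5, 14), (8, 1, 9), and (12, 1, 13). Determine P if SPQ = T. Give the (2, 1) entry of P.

-4

Left-multiply by S⁻¹ and right-multiply by Q⁻¹: P = S⁻¹TQ⁻¹.
det S = -2; the adjugate gives S⁻¹ = [[-2, 9, -4], [-1, 11/2, -5/2], [-1, 5, -2]].
det Q = 1; the adjugate gives Q⁻¹ = [[6, -2, -3], [-13, 4, 7], [-4, 1, 2]].
S⁻¹T = [[-10, -5, 1], [-3, -2, 3], [-1, -2, 5]].
P = (S⁻¹T)Q⁻¹ = [[1, 1, -3], [-4, 1, 1], [0, -1, -1]].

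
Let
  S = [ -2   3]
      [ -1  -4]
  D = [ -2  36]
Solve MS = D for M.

S is on the right of M, so right-multiply by S⁻¹: M = DS⁻¹.
det S = 11; the adjugate gives S⁻¹ = [[-4/11, -3/11], [1/11, -2/11]].
M = DS⁻¹ = [[-2, 36]] · [[-4/11, -3/11], [1/11, -2/11]] = [[4, -6]].

M = [[4, -6]]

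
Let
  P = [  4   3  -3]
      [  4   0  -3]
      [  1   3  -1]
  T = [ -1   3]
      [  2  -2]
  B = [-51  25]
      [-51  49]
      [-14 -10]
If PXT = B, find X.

X = P⁻¹BT⁻¹ (apply P⁻¹ on the left and T⁻¹ on the right).
det P = 3, so P⁻¹ = [[3, -2, -3], [1/3, -1/3, 0], [4, -3, -4]].
T has determinant -4; T⁻¹ = [[1/2, 3/4], [1/2, 1/4]].
P⁻¹B = [[-9, 7], [0, -8], [5, -7]].
X = (P⁻¹B)T⁻¹ = [[-1, -5], [-4, -2], [-1, 2]].

X = [[-1, -5], [-4, -2], [-1, 2]]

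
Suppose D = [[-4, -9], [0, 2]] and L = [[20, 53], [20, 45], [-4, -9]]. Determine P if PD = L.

P = [[-5, 4], [-5, 0], [1, 0]]

Since D sits to the right of P, P = LD⁻¹.
det D = -8; the adjugate gives D⁻¹ = [[-1/4, -9/8], [0, 1/2]].
P = LD⁻¹ = [[20, 53], [20, 45], [-4, -9]] · [[-1/4, -9/8], [0, 1/2]] = [[-5, 4], [-5, 0], [1, 0]].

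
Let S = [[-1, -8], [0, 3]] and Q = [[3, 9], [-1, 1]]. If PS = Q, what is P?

Right-multiplying both sides by S⁻¹ gives P = QS⁻¹.
det S = -3, so S⁻¹ = [[-1, -8/3], [0, 1/3]].
P = QS⁻¹ = [[3, 9], [-1, 1]] · [[-1, -8/3], [0, 1/3]] = [[-3, -5], [1, 3]].

P = [[-3, -5], [1, 3]]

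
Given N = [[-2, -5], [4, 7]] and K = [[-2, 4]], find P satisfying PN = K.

N is on the right of P, so right-multiply by N⁻¹: P = KN⁻¹.
det N = 6; the adjugate gives N⁻¹ = [[7/6, 5/6], [-2/3, -1/3]].
P = KN⁻¹ = [[-2, 4]] · [[7/6, 5/6], [-2/3, -1/3]] = [[-5, -3]].

P = [[-5, -3]]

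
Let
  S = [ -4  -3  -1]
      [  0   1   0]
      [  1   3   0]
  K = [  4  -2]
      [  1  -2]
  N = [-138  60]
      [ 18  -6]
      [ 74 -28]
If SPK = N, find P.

P = [[5, 0], [5, -2], [1, 0]]

P = S⁻¹NK⁻¹ (apply S⁻¹ on the left and K⁻¹ on the right).
det S = 1; the adjugate gives S⁻¹ = [[0, -3, 1], [0, 1, 0], [-1, 9, -4]].
K has determinant -6; K⁻¹ = [[1/3, -1/3], [1/6, -2/3]].
S⁻¹N = [[20, -10], [18, -6], [4, -2]].
P = (S⁻¹N)K⁻¹ = [[5, 0], [5, -2], [1, 0]].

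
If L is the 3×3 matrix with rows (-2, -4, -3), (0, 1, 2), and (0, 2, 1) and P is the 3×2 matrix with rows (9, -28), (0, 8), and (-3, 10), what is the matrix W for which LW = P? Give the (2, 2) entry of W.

L is on the left of W, so left-multiply by L⁻¹: W = L⁻¹P.
L has determinant 6; L⁻¹ = [[-1/2, -1/3, -5/6], [0, -1/3, 2/3], [0, 2/3, -1/3]].
W = L⁻¹P = [[-1/2, -1/3, -5/6], [0, -1/3, 2/3], [0, 2/3, -1/3]] · [[9, -28], [0, 8], [-3, 10]] = [[-2, 3], [-2, 4], [1, 2]].

4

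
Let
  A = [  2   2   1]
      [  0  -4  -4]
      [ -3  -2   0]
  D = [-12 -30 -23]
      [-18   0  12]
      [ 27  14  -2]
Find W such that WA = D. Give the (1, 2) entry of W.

5

A is on the right of W, so right-multiply by A⁻¹: W = DA⁻¹.
det A = -4, so A⁻¹ = [[2, 1/2, 1], [-3, -3/4, -2], [3, 1/2, 2]].
W = DA⁻¹ = [[-12, -30, -23], [-18, 0, 12], [27, 14, -2]] · [[2, 1/2, 1], [-3, -3/4, -2], [3, 1/2, 2]] = [[-3, 5, 2], [0, -3, 6], [6, 2, -5]].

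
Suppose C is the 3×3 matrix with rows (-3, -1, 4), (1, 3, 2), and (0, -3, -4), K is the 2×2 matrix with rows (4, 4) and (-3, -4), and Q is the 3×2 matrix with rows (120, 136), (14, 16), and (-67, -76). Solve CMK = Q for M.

M = [[0, 1], [-2, 1], [4, -3]]

Left-multiply by C⁻¹ and right-multiply by K⁻¹: M = C⁻¹QK⁻¹.
C has determinant 2; C⁻¹ = [[-3, -8, -7], [2, 6, 5], [-3/2, -9/2, -4]].
det K = -4; the adjugate gives K⁻¹ = [[1, 1], [-3/4, -1]].
C⁻¹Q = [[-3, -4], [-11, -12], [25, 28]].
M = (C⁻¹Q)K⁻¹ = [[0, 1], [-2, 1], [4, -3]].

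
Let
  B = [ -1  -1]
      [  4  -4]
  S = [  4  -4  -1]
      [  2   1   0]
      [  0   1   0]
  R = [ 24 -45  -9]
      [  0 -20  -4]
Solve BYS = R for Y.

Isolating Y: multiply by B⁻¹ from the left and S⁻¹ from the right, so Y = B⁻¹RS⁻¹.
B has determinant 8; B⁻¹ = [[-1/2, 1/8], [-1/2, -1/8]].
det S = -2; the adjugate gives S⁻¹ = [[0, 1/2, -1/2], [0, 0, 1], [-1, 2, -6]].
B⁻¹R = [[-12, 20, 4], [-12, 25, 5]].
Y = (B⁻¹R)S⁻¹ = [[-4, 2, 2], [-5, 4, 1]].

Y = [[-4, 2, 2], [-5, 4, 1]]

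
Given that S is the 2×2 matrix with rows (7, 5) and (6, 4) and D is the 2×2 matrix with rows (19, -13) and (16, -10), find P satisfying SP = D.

Left-multiplying both sides by S⁻¹ gives P = S⁻¹D.
det S = -2; the adjugate gives S⁻¹ = [[-2, 5/2], [3, -7/2]].
P = S⁻¹D = [[-2, 5/2], [3, -7/2]] · [[19, -13], [16, -10]] = [[2, 1], [1, -4]].

P = [[2, 1], [1, -4]]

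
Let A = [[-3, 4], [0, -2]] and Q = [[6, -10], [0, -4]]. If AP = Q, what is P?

P = [[-2, 6], [0, 2]]

Left-multiplying both sides by A⁻¹ gives P = A⁻¹Q.
A has determinant 6; A⁻¹ = [[-1/3, -2/3], [0, -1/2]].
P = A⁻¹Q = [[-1/3, -2/3], [0, -1/2]] · [[6, -10], [0, -4]] = [[-2, 6], [0, 2]].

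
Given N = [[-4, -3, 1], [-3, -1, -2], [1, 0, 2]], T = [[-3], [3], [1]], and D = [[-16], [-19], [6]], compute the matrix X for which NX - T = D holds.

NX = D + T = [[-19], [-16], [7]].
Left-multiplying both sides by N⁻¹ gives X = N⁻¹(D + T).
det N = -3; the adjugate gives N⁻¹ = [[2/3, -2, -7/3], [-4/3, 3, 11/3], [-1/3, 1, 5/3]].
X = N⁻¹(D + T) = [[3], [3], [2]].

X = [[3], [3], [2]]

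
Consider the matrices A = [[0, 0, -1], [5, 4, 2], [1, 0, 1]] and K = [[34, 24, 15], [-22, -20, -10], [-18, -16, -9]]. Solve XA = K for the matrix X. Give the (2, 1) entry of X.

3

Right-multiplying both sides by A⁻¹ gives X = KA⁻¹.
A has determinant 4; A⁻¹ = [[1, 0, 1], [-3/4, 1/4, -5/4], [-1, 0, 0]].
X = KA⁻¹ = [[34, 24, 15], [-22, -20, -10], [-18, -16, -9]] · [[1, 0, 1], [-3/4, 1/4, -5/4], [-1, 0, 0]] = [[1, 6, 4], [3, -5, 3], [3, -4, 2]].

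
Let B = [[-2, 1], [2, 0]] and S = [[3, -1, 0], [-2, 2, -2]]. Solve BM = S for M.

M = [[-1, 1, -1], [1, 1, -2]]

Left-multiplying both sides by B⁻¹ gives M = B⁻¹S.
B has determinant -2; B⁻¹ = [[0, 1/2], [1, 1]].
M = B⁻¹S = [[0, 1/2], [1, 1]] · [[3, -1, 0], [-2, 2, -2]] = [[-1, 1, -1], [1, 1, -2]].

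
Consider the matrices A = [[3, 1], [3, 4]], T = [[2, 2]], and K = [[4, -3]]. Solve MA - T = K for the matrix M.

MA = K + T = [[6, -1]].
Since A sits to the right of M, M = (K + T)A⁻¹.
det A = 9, so A⁻¹ = [[4/9, -1/9], [-1/3, 1/3]].
M = (K + T)A⁻¹ = [[3, -1]].

M = [[3, -1]]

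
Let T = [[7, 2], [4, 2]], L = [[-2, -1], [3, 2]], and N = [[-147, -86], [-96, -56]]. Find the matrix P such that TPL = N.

P = [[4, -3], [4, -2]]

P = T⁻¹NL⁻¹ (apply T⁻¹ on the left and L⁻¹ on the right).
det T = 6, so T⁻¹ = [[1/3, -1/3], [-2/3, 7/6]].
det L = -1; the adjugate gives L⁻¹ = [[-2, -1], [3, 2]].
T⁻¹N = [[-17, -10], [-14, -8]].
P = (T⁻¹N)L⁻¹ = [[4, -3], [4, -2]].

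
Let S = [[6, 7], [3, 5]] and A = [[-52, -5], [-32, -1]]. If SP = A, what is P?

Left-multiplying both sides by S⁻¹ gives P = S⁻¹A.
det S = 9; the adjugate gives S⁻¹ = [[5/9, -7/9], [-1/3, 2/3]].
P = S⁻¹A = [[5/9, -7/9], [-1/3, 2/3]] · [[-52, -5], [-32, -1]] = [[-4, -2], [-4, 1]].

P = [[-4, -2], [-4, 1]]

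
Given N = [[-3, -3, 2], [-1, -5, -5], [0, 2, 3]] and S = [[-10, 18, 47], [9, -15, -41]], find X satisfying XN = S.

Since N sits to the right of X, X = SN⁻¹.
det N = 2; the adjugate gives N⁻¹ = [[-5/2, 13/2, 25/2], [3/2, -9/2, -17/2], [-1, 3, 6]].
X = SN⁻¹ = [[-10, 18, 47], [9, -15, -41]] · [[-5/2, 13/2, 25/2], [3/2, -9/2, -17/2], [-1, 3, 6]] = [[5, -5, 4], [-4, 3, -6]].

X = [[5, -5, 4], [-4, 3, -6]]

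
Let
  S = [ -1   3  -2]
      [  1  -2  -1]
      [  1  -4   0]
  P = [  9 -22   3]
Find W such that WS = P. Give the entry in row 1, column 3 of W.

0

Since S sits to the right of W, W = PS⁻¹.
det S = 5; the adjugate gives S⁻¹ = [[-4/5, 8/5, -7/5], [-1/5, 2/5, -3/5], [-2/5, -1/5, -1/5]].
W = PS⁻¹ = [[9, -22, 3]] · [[-4/5, 8/5, -7/5], [-1/5, 2/5, -3/5], [-2/5, -1/5, -1/5]] = [[-4, 5, 0]].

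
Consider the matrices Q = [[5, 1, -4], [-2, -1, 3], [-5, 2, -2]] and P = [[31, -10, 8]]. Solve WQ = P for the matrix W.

W = [[2, 2, -5]]

Q is on the right of W, so right-multiply by Q⁻¹: W = PQ⁻¹.
Q has determinant -3; Q⁻¹ = [[4/3, 2, 1/3], [19/3, 10, 7/3], [3, 5, 1]].
W = PQ⁻¹ = [[31, -10, 8]] · [[4/3, 2, 1/3], [19/3, 10, 7/3], [3, 5, 1]] = [[2, 2, -5]].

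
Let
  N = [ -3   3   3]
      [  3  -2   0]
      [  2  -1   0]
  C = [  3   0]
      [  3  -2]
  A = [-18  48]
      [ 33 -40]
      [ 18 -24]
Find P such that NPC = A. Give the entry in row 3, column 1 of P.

Left-multiply by N⁻¹ and right-multiply by C⁻¹: P = N⁻¹AC⁻¹.
det N = 3; the adjugate gives N⁻¹ = [[0, -1, 2], [0, -2, 3], [1/3, 1, -1]].
C has determinant -6; C⁻¹ = [[1/3, 0], [1/2, -1/2]].
N⁻¹A = [[3, -8], [-12, 8], [9, 0]].
P = (N⁻¹A)C⁻¹ = [[-3, 4], [0, -4], [3, 0]].

3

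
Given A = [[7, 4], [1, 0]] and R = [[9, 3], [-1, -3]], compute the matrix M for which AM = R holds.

M = [[-1, -3], [4, 6]]

A is on the left of M, so left-multiply by A⁻¹: M = A⁻¹R.
det A = -4; the adjugate gives A⁻¹ = [[0, 1], [1/4, -7/4]].
M = A⁻¹R = [[0, 1], [1/4, -7/4]] · [[9, 3], [-1, -3]] = [[-1, -3], [4, 6]].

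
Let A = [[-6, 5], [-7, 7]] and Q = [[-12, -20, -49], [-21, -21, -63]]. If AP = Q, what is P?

A is on the left of P, so left-multiply by A⁻¹: P = A⁻¹Q.
det A = -7; the adjugate gives A⁻¹ = [[-1, 5/7], [-1, 6/7]].
P = A⁻¹Q = [[-1, 5/7], [-1, 6/7]] · [[-12, -20, -49], [-21, -21, -63]] = [[-3, 5, 4], [-6, 2, -5]].

P = [[-3, 5, 4], [-6, 2, -5]]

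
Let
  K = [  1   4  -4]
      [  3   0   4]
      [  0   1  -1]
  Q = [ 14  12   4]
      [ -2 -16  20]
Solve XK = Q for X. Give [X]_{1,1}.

2

Since K sits to the right of X, X = QK⁻¹.
det K = -4, so K⁻¹ = [[1, 0, -4], [-3/4, 1/4, 4], [-3/4, 1/4, 3]].
X = QK⁻¹ = [[14, 12, 4], [-2, -16, 20]] · [[1, 0, -4], [-3/4, 1/4, 4], [-3/4, 1/4, 3]] = [[2, 4, 4], [-5, 1, 4]].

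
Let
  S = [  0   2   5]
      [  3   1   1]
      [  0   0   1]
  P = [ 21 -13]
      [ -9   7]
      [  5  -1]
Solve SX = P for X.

S is on the left of X, so left-multiply by S⁻¹: X = S⁻¹P.
S has determinant -6; S⁻¹ = [[-1/6, 1/3, 1/2], [1/2, 0, -5/2], [0, 0, 1]].
X = S⁻¹P = [[-1/6, 1/3, 1/2], [1/2, 0, -5/2], [0, 0, 1]] · [[21, -13], [-9, 7], [5, -1]] = [[-4, 4], [-2, -4], [5, -1]].

X = [[-4, 4], [-2, -4], [5, -1]]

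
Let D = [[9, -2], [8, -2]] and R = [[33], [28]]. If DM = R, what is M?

M = [[5], [6]]

Since D multiplies M on the left, M = D⁻¹R.
det D = -2; the adjugate gives D⁻¹ = [[1, -1], [4, -9/2]].
M = D⁻¹R = [[1, -1], [4, -9/2]] · [[33], [28]] = [[5], [6]].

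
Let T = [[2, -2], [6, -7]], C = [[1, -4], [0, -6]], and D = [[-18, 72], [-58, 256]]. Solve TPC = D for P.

Isolating P: multiply by T⁻¹ from the left and C⁻¹ from the right, so P = T⁻¹DC⁻¹.
T has determinant -2; T⁻¹ = [[7/2, -1], [3, -1]].
det C = -6, so C⁻¹ = [[1, -2/3], [0, -1/6]].
T⁻¹D = [[-5, -4], [4, -40]].
P = (T⁻¹D)C⁻¹ = [[-5, 4], [4, 4]].

P = [[-5, 4], [4, 4]]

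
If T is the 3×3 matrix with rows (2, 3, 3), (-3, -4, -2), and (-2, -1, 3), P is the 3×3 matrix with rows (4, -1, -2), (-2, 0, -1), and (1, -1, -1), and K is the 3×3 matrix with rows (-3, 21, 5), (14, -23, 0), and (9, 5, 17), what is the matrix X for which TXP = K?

X = [[5, 0, -2], [-2, 4, -5], [2, -2, -4]]

Isolating X: multiply by T⁻¹ from the left and P⁻¹ from the right, so X = T⁻¹KP⁻¹.
det T = -4; the adjugate gives T⁻¹ = [[7/2, 3, -3/2], [-13/4, -3, 5/4], [5/4, 1, -1/4]].
det P = -5; the adjugate gives P⁻¹ = [[1/5, -1/5, -1/5], [3/5, 2/5, -8/5], [-2/5, -3/5, 2/5]].
T⁻¹K = [[18, -3, -8], [-21, 7, 5], [8, 2, 2]].
X = (T⁻¹K)P⁻¹ = [[5, 0, -2], [-2, 4, -5], [2, -2, -4]].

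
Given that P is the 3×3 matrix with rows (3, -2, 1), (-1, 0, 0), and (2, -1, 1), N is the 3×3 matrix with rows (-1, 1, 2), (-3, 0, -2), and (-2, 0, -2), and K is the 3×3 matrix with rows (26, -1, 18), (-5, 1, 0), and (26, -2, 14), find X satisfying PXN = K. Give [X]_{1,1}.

X = P⁻¹KN⁻¹ (apply P⁻¹ on the left and N⁻¹ on the right).
det P = -1; the adjugate gives P⁻¹ = [[0, -1, 0], [-1, -1, 1], [-1, 1, 2]].
det N = -2, so N⁻¹ = [[0, -1, 1], [1, -3, 4], [0, 1, -3/2]].
P⁻¹K = [[5, -1, 0], [5, -2, -4], [21, -2, 10]].
X = (P⁻¹K)N⁻¹ = [[-1, -2, 1], [-2, -3, 3], [-2, -5, -2]].

-1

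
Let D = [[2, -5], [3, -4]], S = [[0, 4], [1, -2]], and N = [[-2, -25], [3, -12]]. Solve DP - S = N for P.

P = [[4, 2], [2, 5]]

DP = N + S = [[-2, -21], [4, -14]].
Since D multiplies P on the left, P = D⁻¹(N + S).
D has determinant 7; D⁻¹ = [[-4/7, 5/7], [-3/7, 2/7]].
P = D⁻¹(N + S) = [[4, 2], [2, 5]].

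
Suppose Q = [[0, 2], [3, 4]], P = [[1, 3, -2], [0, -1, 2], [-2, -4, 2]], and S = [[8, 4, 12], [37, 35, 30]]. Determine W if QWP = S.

W = [[-1, 4, -4], [-2, 4, -3]]

W = Q⁻¹SP⁻¹ (apply Q⁻¹ on the left and P⁻¹ on the right).
Q has determinant -6; Q⁻¹ = [[-2/3, 1/3], [1/2, 0]].
det P = -2; the adjugate gives P⁻¹ = [[-3, -1, -2], [2, 1, 1], [1, 1, 1/2]].
Q⁻¹S = [[7, 9, 2], [4, 2, 6]].
W = (Q⁻¹S)P⁻¹ = [[-1, 4, -4], [-2, 4, -3]].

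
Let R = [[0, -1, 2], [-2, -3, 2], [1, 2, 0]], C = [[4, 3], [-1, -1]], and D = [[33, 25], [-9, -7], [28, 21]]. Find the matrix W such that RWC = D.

Left-multiply by R⁻¹ and right-multiply by C⁻¹: W = R⁻¹DC⁻¹.
det R = -4, so R⁻¹ = [[1, -1, -1], [-1/2, 1/2, 1], [1/4, 1/4, 1/2]].
det C = -1; the adjugate gives C⁻¹ = [[1, 3], [-1, -4]].
R⁻¹D = [[14, 11], [7, 5], [20, 15]].
W = (R⁻¹D)C⁻¹ = [[3, -2], [2, 1], [5, 0]].

W = [[3, -2], [2, 1], [5, 0]]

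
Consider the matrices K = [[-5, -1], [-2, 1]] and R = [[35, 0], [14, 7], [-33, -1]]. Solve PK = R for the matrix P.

K is on the right of P, so right-multiply by K⁻¹: P = RK⁻¹.
det K = -7, so K⁻¹ = [[-1/7, -1/7], [-2/7, 5/7]].
P = RK⁻¹ = [[35, 0], [14, 7], [-33, -1]] · [[-1/7, -1/7], [-2/7, 5/7]] = [[-5, -5], [-4, 3], [5, 4]].

P = [[-5, -5], [-4, 3], [5, 4]]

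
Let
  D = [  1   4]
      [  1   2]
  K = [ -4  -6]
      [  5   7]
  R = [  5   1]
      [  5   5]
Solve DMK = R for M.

M = [[-5, -3], [5, 4]]

M = D⁻¹RK⁻¹ (apply D⁻¹ on the left and K⁻¹ on the right).
D has determinant -2; D⁻¹ = [[-1, 2], [1/2, -1/2]].
det K = 2; the adjugate gives K⁻¹ = [[7/2, 3], [-5/2, -2]].
D⁻¹R = [[5, 9], [0, -2]].
M = (D⁻¹R)K⁻¹ = [[-5, -3], [5, 4]].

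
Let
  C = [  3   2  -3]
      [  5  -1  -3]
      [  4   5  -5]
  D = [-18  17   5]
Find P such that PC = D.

Since C sits to the right of P, P = DC⁻¹.
det C = -1; the adjugate gives C⁻¹ = [[-20, 5, 9], [-13, 3, 6], [-29, 7, 13]].
P = DC⁻¹ = [[-18, 17, 5]] · [[-20, 5, 9], [-13, 3, 6], [-29, 7, 13]] = [[-6, -4, 5]].

P = [[-6, -4, 5]]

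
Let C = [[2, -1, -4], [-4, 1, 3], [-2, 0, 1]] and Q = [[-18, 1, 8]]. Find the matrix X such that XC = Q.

X = [[1, 2, 6]]

Right-multiplying both sides by C⁻¹ gives X = QC⁻¹.
det C = -4, so C⁻¹ = [[-1/4, -1/4, -1/4], [1/2, 3/2, -5/2], [-1/2, -1/2, 1/2]].
X = QC⁻¹ = [[-18, 1, 8]] · [[-1/4, -1/4, -1/4], [1/2, 3/2, -5/2], [-1/2, -1/2, 1/2]] = [[1, 2, 6]].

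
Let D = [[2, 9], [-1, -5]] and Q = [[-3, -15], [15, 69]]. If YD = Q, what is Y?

Since D sits to the right of Y, Y = QD⁻¹.
D has determinant -1; D⁻¹ = [[5, 9], [-1, -2]].
Y = QD⁻¹ = [[-3, -15], [15, 69]] · [[5, 9], [-1, -2]] = [[0, 3], [6, -3]].

Y = [[0, 3], [6, -3]]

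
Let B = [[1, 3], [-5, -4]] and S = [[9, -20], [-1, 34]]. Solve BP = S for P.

Left-multiplying both sides by B⁻¹ gives P = B⁻¹S.
det B = 11; the adjugate gives B⁻¹ = [[-4/11, -3/11], [5/11, 1/11]].
P = B⁻¹S = [[-4/11, -3/11], [5/11, 1/11]] · [[9, -20], [-1, 34]] = [[-3, -2], [4, -6]].

P = [[-3, -2], [4, -6]]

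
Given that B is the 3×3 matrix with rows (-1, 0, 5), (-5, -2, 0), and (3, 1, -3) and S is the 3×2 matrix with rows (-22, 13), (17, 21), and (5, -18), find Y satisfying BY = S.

Since B multiplies Y on the left, Y = B⁻¹S.
B has determinant -1; B⁻¹ = [[-6, -5, -10], [15, 12, 25], [-1, -1, -2]].
Y = B⁻¹S = [[-6, -5, -10], [15, 12, 25], [-1, -1, -2]] · [[-22, 13], [17, 21], [5, -18]] = [[-3, -3], [-1, -3], [-5, 2]].

Y = [[-3, -3], [-1, -3], [-5, 2]]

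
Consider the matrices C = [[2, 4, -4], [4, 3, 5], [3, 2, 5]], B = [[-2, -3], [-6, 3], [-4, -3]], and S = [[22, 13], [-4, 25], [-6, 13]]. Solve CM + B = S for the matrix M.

M = [[0, 4], [4, 2], [-2, 0]]

CM = S − B = [[24, 16], [2, 22], [-2, 16]].
C is on the left of M, so left-multiply by C⁻¹: M = C⁻¹(S − B).
det C = -6; the adjugate gives C⁻¹ = [[-5/6, 14/3, -16/3], [5/6, -11/3, 13/3], [1/6, -4/3, 5/3]].
M = C⁻¹(S − B) = [[0, 4], [4, 2], [-2, 0]].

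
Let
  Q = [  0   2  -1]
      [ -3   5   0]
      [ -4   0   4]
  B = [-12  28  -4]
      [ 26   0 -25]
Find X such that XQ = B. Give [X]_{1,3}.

Since Q sits to the right of X, X = BQ⁻¹.
det Q = 4, so Q⁻¹ = [[5, -2, 5/4], [3, -1, 3/4], [5, -2, 3/2]].
X = BQ⁻¹ = [[-12, 28, -4], [26, 0, -25]] · [[5, -2, 5/4], [3, -1, 3/4], [5, -2, 3/2]] = [[4, 4, 0], [5, -2, -5]].

0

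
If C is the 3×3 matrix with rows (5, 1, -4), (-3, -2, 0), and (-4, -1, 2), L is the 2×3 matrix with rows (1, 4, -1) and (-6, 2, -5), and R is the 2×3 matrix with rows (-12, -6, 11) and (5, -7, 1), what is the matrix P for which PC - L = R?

PC = R + L = [[-11, -2, 10], [-1, -5, -4]].
Since C sits to the right of P, P = (R + L)C⁻¹.
C has determinant 6; C⁻¹ = [[-2/3, 1/3, -4/3], [1, -1, 2], [-5/6, 1/6, -7/6]].
P = (R + L)C⁻¹ = [[-3, 0, -1], [-1, 4, -4]].

P = [[-3, 0, -1], [-1, 4, -4]]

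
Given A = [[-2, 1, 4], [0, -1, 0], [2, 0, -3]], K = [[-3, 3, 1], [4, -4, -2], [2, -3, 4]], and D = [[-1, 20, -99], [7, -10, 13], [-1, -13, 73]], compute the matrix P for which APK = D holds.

P = A⁻¹DK⁻¹ (apply A⁻¹ on the left and K⁻¹ on the right).
det A = 2, so A⁻¹ = [[3/2, 3/2, 2], [0, -1, 0], [1, 1, 1]].
K has determinant 2; K⁻¹ = [[-11, -15/2, -1], [-10, -7, -1], [-2, -3/2, 0]].
A⁻¹D = [[7, -11, 17], [-7, 10, -13], [5, -3, -13]].
P = (A⁻¹D)K⁻¹ = [[-1, -1, 4], [3, 2, -3], [1, 3, -2]].

P = [[-1, -1, 4], [3, 2, -3], [1, 3, -2]]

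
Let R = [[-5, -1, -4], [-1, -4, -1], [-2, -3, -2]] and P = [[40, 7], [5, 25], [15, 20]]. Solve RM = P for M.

Since R multiplies M on the left, M = R⁻¹P.
det R = -5; the adjugate gives R⁻¹ = [[-1, -2, 3], [0, -2/5, 1/5], [1, 13/5, -19/5]].
M = R⁻¹P = [[-1, -2, 3], [0, -2/5, 1/5], [1, 13/5, -19/5]] · [[40, 7], [5, 25], [15, 20]] = [[-5, 3], [1, -6], [-4, -4]].

M = [[-5, 3], [1, -6], [-4, -4]]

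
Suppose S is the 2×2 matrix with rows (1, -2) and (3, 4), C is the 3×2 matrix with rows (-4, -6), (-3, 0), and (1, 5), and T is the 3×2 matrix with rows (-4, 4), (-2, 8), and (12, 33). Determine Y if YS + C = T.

Y = [[-3, 1], [-2, 1], [-4, 5]]

YS = T − C = [[0, 10], [1, 8], [11, 28]].
S is on the right of Y, so right-multiply by S⁻¹: Y = (T − C)S⁻¹.
det S = 10; the adjugate gives S⁻¹ = [[2/5, 1/5], [-3/10, 1/10]].
Y = (T − C)S⁻¹ = [[-3, 1], [-2, 1], [-4, 5]].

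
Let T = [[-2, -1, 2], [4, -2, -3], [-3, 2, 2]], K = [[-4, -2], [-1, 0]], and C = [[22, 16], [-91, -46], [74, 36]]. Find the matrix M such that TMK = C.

M = [[4, 0], [-2, -4], [-1, 3]]

Left-multiply by T⁻¹ and right-multiply by K⁻¹: M = T⁻¹CK⁻¹.
T has determinant -1; T⁻¹ = [[-2, -6, -7], [-1, -2, -2], [-2, -7, -8]].
det K = -2; the adjugate gives K⁻¹ = [[0, -1], [-1/2, 2]].
T⁻¹C = [[-16, -8], [12, 4], [1, 2]].
M = (T⁻¹C)K⁻¹ = [[4, 0], [-2, -4], [-1, 3]].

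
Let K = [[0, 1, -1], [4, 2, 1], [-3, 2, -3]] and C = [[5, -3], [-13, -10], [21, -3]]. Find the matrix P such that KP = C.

K is on the left of P, so left-multiply by K⁻¹: P = K⁻¹C.
K has determinant -5; K⁻¹ = [[8/5, -1/5, -3/5], [-9/5, 3/5, 4/5], [-14/5, 3/5, 4/5]].
P = K⁻¹C = [[8/5, -1/5, -3/5], [-9/5, 3/5, 4/5], [-14/5, 3/5, 4/5]] · [[5, -3], [-13, -10], [21, -3]] = [[-2, -1], [0, -3], [-5, 0]].

P = [[-2, -1], [0, -3], [-5, 0]]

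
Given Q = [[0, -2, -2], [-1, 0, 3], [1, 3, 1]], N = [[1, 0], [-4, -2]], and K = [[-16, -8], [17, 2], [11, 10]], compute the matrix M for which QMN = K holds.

Left-multiply by Q⁻¹ and right-multiply by N⁻¹: M = Q⁻¹KN⁻¹.
det Q = -2; the adjugate gives Q⁻¹ = [[9/2, 2, 3], [-2, -1, -1], [3/2, 1, 1]].
det N = -2; the adjugate gives N⁻¹ = [[1, 0], [-2, -1/2]].
Q⁻¹K = [[-5, -2], [4, 4], [4, 0]].
M = (Q⁻¹K)N⁻¹ = [[-1, 1], [-4, -2], [4, 0]].

M = [[-1, 1], [-4, -2], [4, 0]]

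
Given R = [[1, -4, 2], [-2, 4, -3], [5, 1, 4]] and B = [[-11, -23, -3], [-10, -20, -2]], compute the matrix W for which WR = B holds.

W = [[6, 1, -3], [-2, -6, -4]]

Right-multiplying both sides by R⁻¹ gives W = BR⁻¹.
det R = 3; the adjugate gives R⁻¹ = [[19/3, 6, 4/3], [-7/3, -2, -1/3], [-22/3, -7, -4/3]].
W = BR⁻¹ = [[-11, -23, -3], [-10, -20, -2]] · [[19/3, 6, 4/3], [-7/3, -2, -1/3], [-22/3, -7, -4/3]] = [[6, 1, -3], [-2, -6, -4]].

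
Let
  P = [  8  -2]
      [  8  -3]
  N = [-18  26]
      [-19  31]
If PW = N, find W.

W = [[-2, 2], [1, -5]]

Since P multiplies W on the left, W = P⁻¹N.
det P = -8; the adjugate gives P⁻¹ = [[3/8, -1/4], [1, -1]].
W = P⁻¹N = [[3/8, -1/4], [1, -1]] · [[-18, 26], [-19, 31]] = [[-2, 2], [1, -5]].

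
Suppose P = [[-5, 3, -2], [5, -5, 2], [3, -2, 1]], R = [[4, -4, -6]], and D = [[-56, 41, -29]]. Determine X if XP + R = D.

X = [[5, -4, -5]]

XP = D − R = [[-60, 45, -23]].
Since P sits to the right of X, X = (D − R)P⁻¹.
det P = -2; the adjugate gives P⁻¹ = [[1/2, -1/2, 2], [-1/2, -1/2, 0], [-5/2, 1/2, -5]].
X = (D − R)P⁻¹ = [[5, -4, -5]].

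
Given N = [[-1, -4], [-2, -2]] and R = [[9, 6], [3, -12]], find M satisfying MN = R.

M = [[1, -5], [5, -4]]

N is on the right of M, so right-multiply by N⁻¹: M = RN⁻¹.
det N = -6, so N⁻¹ = [[1/3, -2/3], [-1/3, 1/6]].
M = RN⁻¹ = [[9, 6], [3, -12]] · [[1/3, -2/3], [-1/3, 1/6]] = [[1, -5], [5, -4]].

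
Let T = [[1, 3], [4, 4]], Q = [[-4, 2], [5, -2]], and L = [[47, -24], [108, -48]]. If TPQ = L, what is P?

Isolating P: multiply by T⁻¹ from the left and Q⁻¹ from the right, so P = T⁻¹LQ⁻¹.
det T = -8; the adjugate gives T⁻¹ = [[-1/2, 3/8], [1/2, -1/8]].
Q has determinant -2; Q⁻¹ = [[1, 1], [5/2, 2]].
T⁻¹L = [[17, -6], [10, -6]].
P = (T⁻¹L)Q⁻¹ = [[2, 5], [-5, -2]].

P = [[2, 5], [-5, -2]]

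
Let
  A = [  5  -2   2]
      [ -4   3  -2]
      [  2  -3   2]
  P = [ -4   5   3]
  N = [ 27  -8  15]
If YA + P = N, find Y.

Y = [[5, -2, -1]]

YA = N − P = [[31, -13, 12]].
A is on the right of Y, so right-multiply by A⁻¹: Y = (N − P)A⁻¹.
det A = 4, so A⁻¹ = [[0, -1/2, -1/2], [1, 3/2, 1/2], [3/2, 11/4, 7/4]].
Y = (N − P)A⁻¹ = [[5, -2, -1]].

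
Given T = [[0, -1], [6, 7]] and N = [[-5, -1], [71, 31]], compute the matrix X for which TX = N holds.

X = [[6, 4], [5, 1]]

Since T multiplies X on the left, X = T⁻¹N.
T has determinant 6; T⁻¹ = [[7/6, 1/6], [-1, 0]].
X = T⁻¹N = [[7/6, 1/6], [-1, 0]] · [[-5, -1], [71, 31]] = [[6, 4], [5, 1]].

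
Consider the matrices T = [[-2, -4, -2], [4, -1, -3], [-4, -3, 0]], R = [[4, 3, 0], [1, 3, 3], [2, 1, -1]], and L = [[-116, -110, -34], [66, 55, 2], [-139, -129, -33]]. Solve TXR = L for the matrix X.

X = [[5, -1, 3], [4, 5, -4], [3, -5, 0]]

Isolating X: multiply by T⁻¹ from the left and R⁻¹ from the right, so X = T⁻¹LR⁻¹.
T has determinant 2; T⁻¹ = [[-9/2, 3, 5], [6, -4, -7], [-8, 5, 9]].
det R = -3, so R⁻¹ = [[2, -1, -3], [-7/3, 4/3, 4], [5/3, -2/3, -3]].
T⁻¹L = [[25, 15, -6], [13, 23, 19], [7, -6, -15]].
X = (T⁻¹L)R⁻¹ = [[5, -1, 3], [4, 5, -4], [3, -5, 0]].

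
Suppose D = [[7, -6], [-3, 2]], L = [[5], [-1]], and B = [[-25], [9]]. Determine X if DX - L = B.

DX = B + L = [[-20], [8]].
Left-multiplying both sides by D⁻¹ gives X = D⁻¹(B + L).
det D = -4; the adjugate gives D⁻¹ = [[-1/2, -3/2], [-3/4, -7/4]].
X = D⁻¹(B + L) = [[-2], [1]].

X = [[-2], [1]]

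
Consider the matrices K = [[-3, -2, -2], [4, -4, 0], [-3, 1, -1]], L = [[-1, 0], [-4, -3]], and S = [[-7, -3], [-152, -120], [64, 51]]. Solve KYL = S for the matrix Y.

Y = K⁻¹SL⁻¹ (apply K⁻¹ on the left and L⁻¹ on the right).
det K = -4; the adjugate gives K⁻¹ = [[-1, 1, 2], [-1, 3/4, 2], [2, -9/4, -5]].
det L = 3, so L⁻¹ = [[-1, 0], [4/3, -1/3]].
K⁻¹S = [[-17, -15], [21, 15], [8, 9]].
Y = (K⁻¹S)L⁻¹ = [[-3, 5], [-1, -5], [4, -3]].

Y = [[-3, 5], [-1, -5], [4, -3]]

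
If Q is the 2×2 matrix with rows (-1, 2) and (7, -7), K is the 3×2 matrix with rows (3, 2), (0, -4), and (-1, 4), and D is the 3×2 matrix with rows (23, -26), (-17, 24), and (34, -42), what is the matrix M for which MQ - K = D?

MQ = D + K = [[26, -24], [-17, 20], [33, -38]].
Since Q sits to the right of M, M = (D + K)Q⁻¹.
Q has determinant -7; Q⁻¹ = [[1, 2/7], [1, 1/7]].
M = (D + K)Q⁻¹ = [[2, 4], [3, -2], [-5, 4]].

M = [[2, 4], [3, -2], [-5, 4]]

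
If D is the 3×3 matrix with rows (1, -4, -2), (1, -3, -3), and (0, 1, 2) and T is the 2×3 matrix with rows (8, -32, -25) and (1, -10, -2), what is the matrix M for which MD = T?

M = [[5, 3, -3], [5, -4, -2]]

Right-multiplying both sides by D⁻¹ gives M = TD⁻¹.
det D = 3, so D⁻¹ = [[-1, 2, 2], [-2/3, 2/3, 1/3], [1/3, -1/3, 1/3]].
M = TD⁻¹ = [[8, -32, -25], [1, -10, -2]] · [[-1, 2, 2], [-2/3, 2/3, 1/3], [1/3, -1/3, 1/3]] = [[5, 3, -3], [5, -4, -2]].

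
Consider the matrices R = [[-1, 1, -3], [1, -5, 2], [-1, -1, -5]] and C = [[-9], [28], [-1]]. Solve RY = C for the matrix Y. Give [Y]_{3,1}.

1

Left-multiplying both sides by R⁻¹ gives Y = R⁻¹C.
det R = -6, so R⁻¹ = [[-9/2, -4/3, 13/6], [-1/2, -1/3, 1/6], [1, 1/3, -2/3]].
Y = R⁻¹C = [[-9/2, -4/3, 13/6], [-1/2, -1/3, 1/6], [1, 1/3, -2/3]] · [[-9], [28], [-1]] = [[1], [-5], [1]].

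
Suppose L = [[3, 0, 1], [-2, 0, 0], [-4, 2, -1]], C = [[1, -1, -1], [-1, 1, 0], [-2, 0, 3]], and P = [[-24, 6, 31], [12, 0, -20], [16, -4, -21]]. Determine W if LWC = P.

Isolating W: multiply by L⁻¹ from the left and C⁻¹ from the right, so W = L⁻¹PC⁻¹.
det L = -4; the adjugate gives L⁻¹ = [[0, -1/2, 0], [1/2, -1/4, 1/2], [1, 3/2, 0]].
det C = -2; the adjugate gives C⁻¹ = [[-3/2, -3/2, -1/2], [-3/2, -1/2, -1/2], [-1, -1, 0]].
L⁻¹P = [[-6, 0, 10], [-7, 1, 10], [-6, 6, 1]].
W = (L⁻¹P)C⁻¹ = [[-1, -1, 3], [-1, 0, 3], [-1, 5, 0]].

W = [[-1, -1, 3], [-1, 0, 3], [-1, 5, 0]]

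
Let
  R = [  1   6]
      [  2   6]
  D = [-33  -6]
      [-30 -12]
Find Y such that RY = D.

Since R multiplies Y on the left, Y = R⁻¹D.
det R = -6, so R⁻¹ = [[-1, 1], [1/3, -1/6]].
Y = R⁻¹D = [[-1, 1], [1/3, -1/6]] · [[-33, -6], [-30, -12]] = [[3, -6], [-6, 0]].

Y = [[3, -6], [-6, 0]]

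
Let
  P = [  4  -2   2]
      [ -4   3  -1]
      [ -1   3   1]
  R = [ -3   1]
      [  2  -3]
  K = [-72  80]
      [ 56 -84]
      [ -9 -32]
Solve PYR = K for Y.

Y = [[1, -5], [3, 3], [5, 1]]

Y = P⁻¹KR⁻¹ (apply P⁻¹ on the left and R⁻¹ on the right).
det P = -4, so P⁻¹ = [[-3/2, -2, 1], [-5/4, -3/2, 1], [9/4, 5/2, -1]].
R has determinant 7; R⁻¹ = [[-3/7, -1/7], [-2/7, -3/7]].
P⁻¹K = [[-13, 16], [-3, -6], [-13, 2]].
Y = (P⁻¹K)R⁻¹ = [[1, -5], [3, 3], [5, 1]].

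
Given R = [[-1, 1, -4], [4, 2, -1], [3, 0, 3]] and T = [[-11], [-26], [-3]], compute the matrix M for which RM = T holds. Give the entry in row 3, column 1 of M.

Since R multiplies M on the left, M = R⁻¹T.
R has determinant 3; R⁻¹ = [[2, -1, 7/3], [-5, 3, -17/3], [-2, 1, -2]].
M = R⁻¹T = [[2, -1, 7/3], [-5, 3, -17/3], [-2, 1, -2]] · [[-11], [-26], [-3]] = [[-3], [-6], [2]].

2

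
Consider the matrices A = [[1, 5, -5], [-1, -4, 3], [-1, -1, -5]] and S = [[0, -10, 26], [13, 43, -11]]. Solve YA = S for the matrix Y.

Y = [[-1, 2, -3], [6, -2, -5]]

A is on the right of Y, so right-multiply by A⁻¹: Y = SA⁻¹.
A has determinant -2; A⁻¹ = [[-23/2, -15, 5/2], [4, 5, -1], [3/2, 2, -1/2]].
Y = SA⁻¹ = [[0, -10, 26], [13, 43, -11]] · [[-23/2, -15, 5/2], [4, 5, -1], [3/2, 2, -1/2]] = [[-1, 2, -3], [6, -2, -5]].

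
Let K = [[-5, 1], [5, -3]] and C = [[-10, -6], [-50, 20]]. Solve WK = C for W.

Right-multiplying both sides by K⁻¹ gives W = CK⁻¹.
det K = 10, so K⁻¹ = [[-3/10, -1/10], [-1/2, -1/2]].
W = CK⁻¹ = [[-10, -6], [-50, 20]] · [[-3/10, -1/10], [-1/2, -1/2]] = [[6, 4], [5, -5]].

W = [[6, 4], [5, -5]]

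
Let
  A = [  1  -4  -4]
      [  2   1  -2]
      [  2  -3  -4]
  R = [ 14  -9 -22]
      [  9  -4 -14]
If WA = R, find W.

W = [[0, 3, 4], [1, 3, 1]]

Since A sits to the right of W, W = RA⁻¹.
A has determinant 6; A⁻¹ = [[-5/3, -2/3, 2], [2/3, 2/3, -1], [-4/3, -5/6, 3/2]].
W = RA⁻¹ = [[14, -9, -22], [9, -4, -14]] · [[-5/3, -2/3, 2], [2/3, 2/3, -1], [-4/3, -5/6, 3/2]] = [[0, 3, 4], [1, 3, 1]].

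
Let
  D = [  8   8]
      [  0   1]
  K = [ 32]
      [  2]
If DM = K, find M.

M = [[2], [2]]

Left-multiplying both sides by D⁻¹ gives M = D⁻¹K.
det D = 8; the adjugate gives D⁻¹ = [[1/8, -1], [0, 1]].
M = D⁻¹K = [[1/8, -1], [0, 1]] · [[32], [2]] = [[2], [2]].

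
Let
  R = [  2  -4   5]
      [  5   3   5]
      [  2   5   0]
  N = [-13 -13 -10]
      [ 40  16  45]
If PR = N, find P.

P = [[1, -3, 0], [3, 6, 2]]

Right-multiplying both sides by R⁻¹ gives P = NR⁻¹.
det R = 5; the adjugate gives R⁻¹ = [[-5, 5, -7], [2, -2, 3], [19/5, -18/5, 26/5]].
P = NR⁻¹ = [[-13, -13, -10], [40, 16, 45]] · [[-5, 5, -7], [2, -2, 3], [19/5, -18/5, 26/5]] = [[1, -3, 0], [3, 6, 2]].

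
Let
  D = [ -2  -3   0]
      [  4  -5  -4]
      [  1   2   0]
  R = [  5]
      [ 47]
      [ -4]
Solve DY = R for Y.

Y = [[2], [-3], [-6]]

D is on the left of Y, so left-multiply by D⁻¹: Y = D⁻¹R.
det D = -4; the adjugate gives D⁻¹ = [[-2, 0, -3], [1, 0, 2], [-13/4, -1/4, -11/2]].
Y = D⁻¹R = [[-2, 0, -3], [1, 0, 2], [-13/4, -1/4, -11/2]] · [[5], [47], [-4]] = [[2], [-3], [-6]].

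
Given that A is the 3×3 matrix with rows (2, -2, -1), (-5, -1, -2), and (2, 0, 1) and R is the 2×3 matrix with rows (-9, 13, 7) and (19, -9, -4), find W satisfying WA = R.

W = [[-6, -1, -1], [6, -3, -4]]

A is on the right of W, so right-multiply by A⁻¹: W = RA⁻¹.
A has determinant -6; A⁻¹ = [[1/6, -1/3, -1/2], [-1/6, -2/3, -3/2], [-1/3, 2/3, 2]].
W = RA⁻¹ = [[-9, 13, 7], [19, -9, -4]] · [[1/6, -1/3, -1/2], [-1/6, -2/3, -3/2], [-1/3, 2/3, 2]] = [[-6, -1, -1], [6, -3, -4]].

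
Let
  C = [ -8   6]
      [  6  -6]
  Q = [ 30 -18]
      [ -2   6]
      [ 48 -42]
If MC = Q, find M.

Right-multiplying both sides by C⁻¹ gives M = QC⁻¹.
det C = 12, so C⁻¹ = [[-1/2, -1/2], [-1/2, -2/3]].
M = QC⁻¹ = [[30, -18], [-2, 6], [48, -42]] · [[-1/2, -1/2], [-1/2, -2/3]] = [[-6, -3], [-2, -3], [-3, 4]].

M = [[-6, -3], [-2, -3], [-3, 4]]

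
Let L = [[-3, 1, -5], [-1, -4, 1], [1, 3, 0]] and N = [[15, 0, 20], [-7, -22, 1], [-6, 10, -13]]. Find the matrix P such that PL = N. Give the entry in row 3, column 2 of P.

2

L is on the right of P, so right-multiply by L⁻¹: P = NL⁻¹.
det L = 5; the adjugate gives L⁻¹ = [[-3/5, -3, -19/5], [1/5, 1, 8/5], [1/5, 2, 13/5]].
P = NL⁻¹ = [[15, 0, 20], [-7, -22, 1], [-6, 10, -13]] · [[-3/5, -3, -19/5], [1/5, 1, 8/5], [1/5, 2, 13/5]] = [[-5, -5, -5], [0, 1, -6], [3, 2, 5]].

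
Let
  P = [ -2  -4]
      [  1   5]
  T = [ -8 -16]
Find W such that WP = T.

W = [[4, 0]]

Since P sits to the right of W, W = TP⁻¹.
P has determinant -6; P⁻¹ = [[-5/6, -2/3], [1/6, 1/3]].
W = TP⁻¹ = [[-8, -16]] · [[-5/6, -2/3], [1/6, 1/3]] = [[4, 0]].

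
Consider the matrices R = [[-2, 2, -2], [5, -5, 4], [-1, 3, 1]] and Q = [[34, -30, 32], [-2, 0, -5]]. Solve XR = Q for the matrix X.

X = [[-3, 6, 2], [4, 1, -1]]

Since R sits to the right of X, X = QR⁻¹.
R has determinant -4; R⁻¹ = [[17/4, 2, 1/2], [9/4, 1, 1/2], [-5/2, -1, 0]].
X = QR⁻¹ = [[34, -30, 32], [-2, 0, -5]] · [[17/4, 2, 1/2], [9/4, 1, 1/2], [-5/2, -1, 0]] = [[-3, 6, 2], [4, 1, -1]].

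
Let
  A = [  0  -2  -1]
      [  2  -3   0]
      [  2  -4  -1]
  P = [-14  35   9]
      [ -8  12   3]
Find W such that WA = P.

W = [[-5, -3, -4], [3, 2, -6]]

Right-multiplying both sides by A⁻¹ gives W = PA⁻¹.
det A = -2; the adjugate gives A⁻¹ = [[-3/2, -1, 3/2], [-1, -1, 1], [1, 2, -2]].
W = PA⁻¹ = [[-14, 35, 9], [-8, 12, 3]] · [[-3/2, -1, 3/2], [-1, -1, 1], [1, 2, -2]] = [[-5, -3, -4], [3, 2, -6]].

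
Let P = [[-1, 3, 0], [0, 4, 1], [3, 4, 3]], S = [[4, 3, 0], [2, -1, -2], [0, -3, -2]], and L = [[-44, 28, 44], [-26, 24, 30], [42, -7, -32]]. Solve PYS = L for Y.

Y = [[0, 4, 3], [-2, -2, -3], [3, 5, 0]]

Isolating Y: multiply by P⁻¹ from the left and S⁻¹ from the right, so Y = P⁻¹LS⁻¹.
P has determinant 1; P⁻¹ = [[8, -9, 3], [3, -3, 1], [-12, 13, -4]].
S has determinant -4; S⁻¹ = [[1, -3/2, 3/2], [-1, 2, -2], [3/2, -3, 5/2]].
P⁻¹L = [[8, -13, -14], [-12, 5, 10], [22, 4, -10]].
Y = (P⁻¹L)S⁻¹ = [[0, 4, 3], [-2, -2, -3], [3, 5, 0]].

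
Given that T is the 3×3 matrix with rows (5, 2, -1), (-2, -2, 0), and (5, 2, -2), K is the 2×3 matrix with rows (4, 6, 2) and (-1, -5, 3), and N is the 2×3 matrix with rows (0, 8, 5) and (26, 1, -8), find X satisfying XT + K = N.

XT = N − K = [[-4, 2, 3], [27, 6, -11]].
T is on the right of X, so right-multiply by T⁻¹: X = (N − K)T⁻¹.
T has determinant 6; T⁻¹ = [[2/3, 1/3, -1/3], [-2/3, -5/6, 1/3], [1, 0, -1]].
X = (N − K)T⁻¹ = [[-1, -3, -1], [3, 4, 4]].

X = [[-1, -3, -1], [3, 4, 4]]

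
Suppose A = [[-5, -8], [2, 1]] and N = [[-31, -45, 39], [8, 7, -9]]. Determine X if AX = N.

X = [[3, 1, -3], [2, 5, -3]]

Left-multiplying both sides by A⁻¹ gives X = A⁻¹N.
det A = 11, so A⁻¹ = [[1/11, 8/11], [-2/11, -5/11]].
X = A⁻¹N = [[1/11, 8/11], [-2/11, -5/11]] · [[-31, -45, 39], [8, 7, -9]] = [[3, 1, -3], [2, 5, -3]].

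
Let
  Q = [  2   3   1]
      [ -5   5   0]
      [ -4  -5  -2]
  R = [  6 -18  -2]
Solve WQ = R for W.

Since Q sits to the right of W, W = RQ⁻¹.
det Q = -5; the adjugate gives Q⁻¹ = [[2, -1/5, 1], [2, 0, 1], [-9, 2/5, -5]].
W = RQ⁻¹ = [[6, -18, -2]] · [[2, -1/5, 1], [2, 0, 1], [-9, 2/5, -5]] = [[-6, -2, -2]].

W = [[-6, -2, -2]]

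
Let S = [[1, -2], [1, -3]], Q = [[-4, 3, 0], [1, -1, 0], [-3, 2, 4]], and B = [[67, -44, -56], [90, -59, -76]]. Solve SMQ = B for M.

M = S⁻¹BQ⁻¹ (apply S⁻¹ on the left and Q⁻¹ on the right).
S has determinant -1; S⁻¹ = [[3, -2], [1, -1]].
det Q = 4; the adjugate gives Q⁻¹ = [[-1, -3, 0], [-1, -4, 0], [-1/4, -1/4, 1/4]].
S⁻¹B = [[21, -14, -16], [-23, 15, 20]].
M = (S⁻¹B)Q⁻¹ = [[-3, -3, -4], [3, 4, 5]].

M = [[-3, -3, -4], [3, 4, 5]]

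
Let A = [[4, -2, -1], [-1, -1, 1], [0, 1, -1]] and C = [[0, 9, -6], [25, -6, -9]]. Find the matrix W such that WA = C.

W = [[-1, -4, 3], [5, -5, -1]]

Right-multiplying both sides by A⁻¹ gives W = CA⁻¹.
A has determinant 3; A⁻¹ = [[0, -1, -1], [-1/3, -4/3, -1], [-1/3, -4/3, -2]].
W = CA⁻¹ = [[0, 9, -6], [25, -6, -9]] · [[0, -1, -1], [-1/3, -4/3, -1], [-1/3, -4/3, -2]] = [[-1, -4, 3], [5, -5, -1]].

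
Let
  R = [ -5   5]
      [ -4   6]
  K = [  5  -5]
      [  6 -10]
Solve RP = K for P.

Since R multiplies P on the left, P = R⁻¹K.
R has determinant -10; R⁻¹ = [[-3/5, 1/2], [-2/5, 1/2]].
P = R⁻¹K = [[-3/5, 1/2], [-2/5, 1/2]] · [[5, -5], [6, -10]] = [[0, -2], [1, -3]].

P = [[0, -2], [1, -3]]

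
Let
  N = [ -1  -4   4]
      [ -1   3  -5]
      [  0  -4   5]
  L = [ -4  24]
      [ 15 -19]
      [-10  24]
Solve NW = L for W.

N is on the left of W, so left-multiply by N⁻¹: W = N⁻¹L.
N has determinant 1; N⁻¹ = [[-5, 4, 8], [5, -5, -9], [4, -4, -7]].
W = N⁻¹L = [[-5, 4, 8], [5, -5, -9], [4, -4, -7]] · [[-4, 24], [15, -19], [-10, 24]] = [[0, -4], [-5, -1], [-6, 4]].

W = [[0, -4], [-5, -1], [-6, 4]]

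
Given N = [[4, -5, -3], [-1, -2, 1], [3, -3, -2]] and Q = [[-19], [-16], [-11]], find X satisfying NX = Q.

X = [[-1], [6], [-5]]

N is on the left of X, so left-multiply by N⁻¹: X = N⁻¹Q.
det N = -4, so N⁻¹ = [[-7/4, 1/4, 11/4], [-1/4, -1/4, 1/4], [-9/4, 3/4, 13/4]].
X = N⁻¹Q = [[-7/4, 1/4, 11/4], [-1/4, -1/4, 1/4], [-9/4, 3/4, 13/4]] · [[-19], [-16], [-11]] = [[-1], [6], [-5]].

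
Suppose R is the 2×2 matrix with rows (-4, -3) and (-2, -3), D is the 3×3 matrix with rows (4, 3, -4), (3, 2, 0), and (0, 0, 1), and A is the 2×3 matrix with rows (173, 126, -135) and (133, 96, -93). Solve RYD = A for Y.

Y = R⁻¹AD⁻¹ (apply R⁻¹ on the left and D⁻¹ on the right).
det R = 6; the adjugate gives R⁻¹ = [[-1/2, 1/2], [1/3, -2/3]].
det D = -1; the adjugate gives D⁻¹ = [[-2, 3, -8], [3, -4, 12], [0, 0, 1]].
R⁻¹A = [[-20, -15, 21], [-31, -22, 17]].
Y = (R⁻¹A)D⁻¹ = [[-5, 0, 1], [-4, -5, 1]].

Y = [[-5, 0, 1], [-4, -5, 1]]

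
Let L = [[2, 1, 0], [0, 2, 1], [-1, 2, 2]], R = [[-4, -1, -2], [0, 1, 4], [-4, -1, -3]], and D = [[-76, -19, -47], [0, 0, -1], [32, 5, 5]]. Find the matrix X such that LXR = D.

Left-multiply by L⁻¹ and right-multiply by R⁻¹: X = L⁻¹DR⁻¹.
L has determinant 3; L⁻¹ = [[2/3, -2/3, 1/3], [-1/3, 4/3, -2/3], [2/3, -5/3, 4/3]].
R has determinant 4; R⁻¹ = [[1/4, -1/4, -1/2], [-4, 1, 4], [1, 0, -1]].
L⁻¹D = [[-40, -11, -29], [4, 3, 11], [-8, -6, -23]].
X = (L⁻¹D)R⁻¹ = [[5, -1, 5], [0, 2, -1], [-1, -4, 3]].

X = [[5, -1, 5], [0, 2, -1], [-1, -4, 3]]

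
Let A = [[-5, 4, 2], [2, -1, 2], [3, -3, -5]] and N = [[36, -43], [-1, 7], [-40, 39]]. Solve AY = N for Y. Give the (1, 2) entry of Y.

5

Since A multiplies Y on the left, Y = A⁻¹N.
det A = 3, so A⁻¹ = [[11/3, 14/3, 10/3], [16/3, 19/3, 14/3], [-1, -1, -1]].
Y = A⁻¹N = [[11/3, 14/3, 10/3], [16/3, 19/3, 14/3], [-1, -1, -1]] · [[36, -43], [-1, 7], [-40, 39]] = [[-6, 5], [-1, -3], [5, -3]].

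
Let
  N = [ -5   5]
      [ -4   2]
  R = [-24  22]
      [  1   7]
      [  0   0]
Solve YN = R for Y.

N is on the right of Y, so right-multiply by N⁻¹: Y = RN⁻¹.
N has determinant 10; N⁻¹ = [[1/5, -1/2], [2/5, -1/2]].
Y = RN⁻¹ = [[-24, 22], [1, 7], [0, 0]] · [[1/5, -1/2], [2/5, -1/2]] = [[4, 1], [3, -4], [0, 0]].

Y = [[4, 1], [3, -4], [0, 0]]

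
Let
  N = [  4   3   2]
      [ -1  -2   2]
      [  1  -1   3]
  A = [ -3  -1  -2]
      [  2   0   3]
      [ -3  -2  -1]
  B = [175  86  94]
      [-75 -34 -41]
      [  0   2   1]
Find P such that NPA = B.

P = [[-4, 2, -3], [-4, -1, -5], [2, 0, -2]]

P = N⁻¹BA⁻¹ (apply N⁻¹ on the left and A⁻¹ on the right).
det N = 5; the adjugate gives N⁻¹ = [[-4/5, -11/5, 2], [1, 2, -2], [3/5, 7/5, -1]].
det A = -3, so A⁻¹ = [[-2, -1, 1], [7/3, 1, -5/3], [4/3, 1, -2/3]].
N⁻¹B = [[25, 10, 17], [25, 14, 10], [0, 2, -2]].
P = (N⁻¹B)A⁻¹ = [[-4, 2, -3], [-4, -1, -5], [2, 0, -2]].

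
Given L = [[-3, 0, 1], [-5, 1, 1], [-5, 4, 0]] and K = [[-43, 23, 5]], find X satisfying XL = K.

X = [[6, -1, 6]]

Right-multiplying both sides by L⁻¹ gives X = KL⁻¹.
det L = -3, so L⁻¹ = [[4/3, -4/3, 1/3], [5/3, -5/3, 2/3], [5, -4, 1]].
X = KL⁻¹ = [[-43, 23, 5]] · [[4/3, -4/3, 1/3], [5/3, -5/3, 2/3], [5, -4, 1]] = [[6, -1, 6]].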